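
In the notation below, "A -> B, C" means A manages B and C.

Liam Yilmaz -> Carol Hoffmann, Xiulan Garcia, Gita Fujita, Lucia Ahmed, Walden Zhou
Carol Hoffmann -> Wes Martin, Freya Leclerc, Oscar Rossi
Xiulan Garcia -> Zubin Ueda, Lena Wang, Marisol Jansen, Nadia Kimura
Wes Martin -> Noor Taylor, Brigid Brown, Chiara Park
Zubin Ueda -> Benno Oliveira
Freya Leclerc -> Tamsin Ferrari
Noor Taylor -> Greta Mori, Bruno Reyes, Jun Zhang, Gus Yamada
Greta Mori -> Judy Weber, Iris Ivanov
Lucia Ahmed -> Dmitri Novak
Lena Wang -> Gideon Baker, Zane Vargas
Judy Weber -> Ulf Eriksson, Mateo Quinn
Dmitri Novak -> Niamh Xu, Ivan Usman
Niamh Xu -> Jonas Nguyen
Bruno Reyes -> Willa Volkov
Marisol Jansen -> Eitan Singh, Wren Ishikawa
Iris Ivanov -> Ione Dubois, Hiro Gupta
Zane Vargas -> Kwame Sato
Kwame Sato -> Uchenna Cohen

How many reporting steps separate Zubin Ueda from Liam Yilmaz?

Chain from Zubin Ueda up to Liam Yilmaz: Zubin Ueda → Xiulan Garcia → Liam Yilmaz. That is 2 steps up, so Zubin Ueda is 2 levels below Liam Yilmaz.

2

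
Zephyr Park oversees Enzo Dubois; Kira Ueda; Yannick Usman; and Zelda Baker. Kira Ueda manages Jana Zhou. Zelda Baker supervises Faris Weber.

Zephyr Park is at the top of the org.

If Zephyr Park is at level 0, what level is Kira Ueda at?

Chain from Kira Ueda up to Zephyr Park: Kira Ueda → Zephyr Park. That is 1 step up, so Kira Ueda is 1 level below Zephyr Park.

1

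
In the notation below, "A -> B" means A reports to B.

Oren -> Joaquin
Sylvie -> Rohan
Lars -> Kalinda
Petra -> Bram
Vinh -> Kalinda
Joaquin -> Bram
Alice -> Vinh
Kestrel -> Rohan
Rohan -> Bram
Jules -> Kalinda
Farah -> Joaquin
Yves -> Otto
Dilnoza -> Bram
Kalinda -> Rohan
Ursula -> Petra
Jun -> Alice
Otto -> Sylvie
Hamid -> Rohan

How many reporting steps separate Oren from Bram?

2

Chain from Oren up to Bram: Oren → Joaquin → Bram. That is 2 steps up, so Oren is 2 levels below Bram.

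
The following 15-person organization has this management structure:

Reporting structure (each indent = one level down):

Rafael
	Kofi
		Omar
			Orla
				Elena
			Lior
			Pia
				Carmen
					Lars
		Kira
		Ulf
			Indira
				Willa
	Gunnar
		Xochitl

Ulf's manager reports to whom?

Rafael

Ulf reports to Kofi, and Kofi reports to Rafael. So Ulf's skip-level manager is Rafael.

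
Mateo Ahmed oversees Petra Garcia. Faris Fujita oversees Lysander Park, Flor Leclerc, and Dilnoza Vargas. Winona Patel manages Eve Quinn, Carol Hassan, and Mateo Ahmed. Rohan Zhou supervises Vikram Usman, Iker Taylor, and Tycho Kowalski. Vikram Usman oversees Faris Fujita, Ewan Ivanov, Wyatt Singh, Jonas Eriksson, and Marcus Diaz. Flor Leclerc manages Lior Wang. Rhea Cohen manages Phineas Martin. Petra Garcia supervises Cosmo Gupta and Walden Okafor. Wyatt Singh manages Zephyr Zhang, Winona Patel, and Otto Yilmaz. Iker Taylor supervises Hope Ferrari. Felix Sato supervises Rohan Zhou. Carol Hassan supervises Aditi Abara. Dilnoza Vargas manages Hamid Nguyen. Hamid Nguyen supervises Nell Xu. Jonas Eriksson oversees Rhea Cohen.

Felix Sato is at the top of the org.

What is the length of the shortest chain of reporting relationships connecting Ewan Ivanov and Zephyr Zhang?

Ewan Ivanov is 1 level below Vikram Usman, and Zephyr Zhang is 2 levels below Vikram Usman (their lowest common manager). The shortest path runs up from Ewan Ivanov to Vikram Usman and back down to Zephyr Zhang: 1 + 2 = 3 links.

3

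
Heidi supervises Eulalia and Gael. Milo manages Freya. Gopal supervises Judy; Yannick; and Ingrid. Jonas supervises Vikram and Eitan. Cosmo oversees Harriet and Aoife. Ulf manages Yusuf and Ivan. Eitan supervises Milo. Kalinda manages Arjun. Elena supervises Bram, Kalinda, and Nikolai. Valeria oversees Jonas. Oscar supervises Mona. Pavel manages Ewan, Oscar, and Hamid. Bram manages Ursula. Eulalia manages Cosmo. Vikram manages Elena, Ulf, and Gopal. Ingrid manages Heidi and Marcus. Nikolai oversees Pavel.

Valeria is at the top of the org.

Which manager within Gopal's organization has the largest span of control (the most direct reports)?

Direct-report counts within Gopal's organization: Gopal has 3; Ingrid has 2; Heidi has 2; Eulalia has 1; Cosmo has 2. The largest is 3, held by Gopal.

Gopal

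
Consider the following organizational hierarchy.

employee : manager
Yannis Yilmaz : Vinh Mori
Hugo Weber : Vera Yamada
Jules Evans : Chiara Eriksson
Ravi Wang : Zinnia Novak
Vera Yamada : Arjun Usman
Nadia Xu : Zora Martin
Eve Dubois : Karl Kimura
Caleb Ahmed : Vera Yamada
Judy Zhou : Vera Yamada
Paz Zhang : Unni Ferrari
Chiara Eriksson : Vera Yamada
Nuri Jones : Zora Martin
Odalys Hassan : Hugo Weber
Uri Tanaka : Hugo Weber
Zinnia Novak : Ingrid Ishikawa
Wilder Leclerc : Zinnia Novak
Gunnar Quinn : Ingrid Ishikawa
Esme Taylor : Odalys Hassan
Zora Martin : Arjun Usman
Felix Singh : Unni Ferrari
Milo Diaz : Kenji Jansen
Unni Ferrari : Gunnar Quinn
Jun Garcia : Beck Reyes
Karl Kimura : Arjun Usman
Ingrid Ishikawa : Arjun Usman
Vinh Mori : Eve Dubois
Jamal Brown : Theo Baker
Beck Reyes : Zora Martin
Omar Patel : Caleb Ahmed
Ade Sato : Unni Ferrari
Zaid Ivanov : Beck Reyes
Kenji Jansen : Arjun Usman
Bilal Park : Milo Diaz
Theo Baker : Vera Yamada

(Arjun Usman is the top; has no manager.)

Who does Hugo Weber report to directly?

Vera Yamada

Hugo Weber reports directly to Vera Yamada.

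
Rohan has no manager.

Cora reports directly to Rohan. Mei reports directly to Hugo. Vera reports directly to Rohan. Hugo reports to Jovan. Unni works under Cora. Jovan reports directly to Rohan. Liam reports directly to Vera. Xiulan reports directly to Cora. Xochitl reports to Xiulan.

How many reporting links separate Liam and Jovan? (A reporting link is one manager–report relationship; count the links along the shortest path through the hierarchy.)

3

Liam is 2 levels below Rohan, and Jovan is 1 level below Rohan (their lowest common manager). The shortest path runs up from Liam to Rohan and back down to Jovan: 2 + 1 = 3 links.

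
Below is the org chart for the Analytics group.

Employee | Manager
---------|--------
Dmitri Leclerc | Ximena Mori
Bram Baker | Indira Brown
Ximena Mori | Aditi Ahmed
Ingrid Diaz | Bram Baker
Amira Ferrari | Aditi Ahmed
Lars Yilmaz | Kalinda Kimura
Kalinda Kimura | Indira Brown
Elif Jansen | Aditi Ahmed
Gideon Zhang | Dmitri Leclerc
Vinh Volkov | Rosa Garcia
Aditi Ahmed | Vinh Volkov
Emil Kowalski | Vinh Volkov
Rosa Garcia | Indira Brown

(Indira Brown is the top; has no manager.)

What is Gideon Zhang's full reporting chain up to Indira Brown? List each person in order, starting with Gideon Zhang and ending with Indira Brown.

Gideon Zhang -> Dmitri Leclerc -> Ximena Mori -> Aditi Ahmed -> Vinh Volkov -> Rosa Garcia -> Indira Brown

Gideon Zhang reports to Dmitri Leclerc. Dmitri Leclerc reports to Ximena Mori. Ximena Mori reports to Aditi Ahmed. Aditi Ahmed reports to Vinh Volkov. Vinh Volkov reports to Rosa Garcia. Rosa Garcia reports to Indira Brown. Indira Brown is at the top.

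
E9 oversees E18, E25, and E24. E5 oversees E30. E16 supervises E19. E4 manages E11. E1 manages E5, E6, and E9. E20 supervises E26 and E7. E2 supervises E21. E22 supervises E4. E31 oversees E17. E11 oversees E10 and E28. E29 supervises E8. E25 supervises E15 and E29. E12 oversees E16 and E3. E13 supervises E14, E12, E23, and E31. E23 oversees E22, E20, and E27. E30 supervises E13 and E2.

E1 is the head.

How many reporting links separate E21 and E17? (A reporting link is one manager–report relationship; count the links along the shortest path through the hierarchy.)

5

E21 is 2 levels below E30, and E17 is 3 levels below E30 (their lowest common manager). The shortest path runs up from E21 to E30 and back down to E17: 2 + 3 = 5 links.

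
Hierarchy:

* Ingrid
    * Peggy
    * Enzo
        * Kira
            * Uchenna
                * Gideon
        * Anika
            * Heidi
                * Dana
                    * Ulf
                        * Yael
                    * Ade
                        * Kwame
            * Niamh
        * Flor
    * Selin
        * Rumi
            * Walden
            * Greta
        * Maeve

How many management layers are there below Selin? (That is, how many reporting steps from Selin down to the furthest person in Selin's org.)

2

The longest chain under Selin runs Selin → Rumi → Greta, which is 2 levels below Selin.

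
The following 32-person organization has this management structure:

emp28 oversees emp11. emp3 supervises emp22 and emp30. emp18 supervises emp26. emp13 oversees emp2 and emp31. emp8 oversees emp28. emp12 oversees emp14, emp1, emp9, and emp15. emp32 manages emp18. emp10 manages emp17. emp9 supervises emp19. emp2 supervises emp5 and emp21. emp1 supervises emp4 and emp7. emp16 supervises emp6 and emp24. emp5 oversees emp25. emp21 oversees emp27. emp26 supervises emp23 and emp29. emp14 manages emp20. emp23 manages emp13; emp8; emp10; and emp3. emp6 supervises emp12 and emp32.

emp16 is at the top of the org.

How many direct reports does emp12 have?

4

emp12 directly manages emp14, emp1, emp9, emp15. That is 4 direct reports.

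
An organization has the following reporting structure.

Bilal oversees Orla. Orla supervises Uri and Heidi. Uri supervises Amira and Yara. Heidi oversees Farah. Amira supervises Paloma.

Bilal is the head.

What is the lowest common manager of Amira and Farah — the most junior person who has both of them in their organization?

Amira's chain of managers is Uri, Orla, Bilal. Farah's chain of managers is Heidi, Orla, Bilal. The first manager that appears in both chains is Orla.

Orla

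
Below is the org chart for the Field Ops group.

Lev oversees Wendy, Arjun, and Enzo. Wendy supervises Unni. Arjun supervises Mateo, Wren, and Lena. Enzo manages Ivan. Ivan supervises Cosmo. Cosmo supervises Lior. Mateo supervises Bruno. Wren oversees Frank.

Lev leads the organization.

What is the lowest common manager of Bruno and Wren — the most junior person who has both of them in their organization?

Bruno's chain of managers is Mateo, Arjun, Lev. Wren's chain of managers is Arjun, Lev. The first manager that appears in both chains is Arjun.

Arjun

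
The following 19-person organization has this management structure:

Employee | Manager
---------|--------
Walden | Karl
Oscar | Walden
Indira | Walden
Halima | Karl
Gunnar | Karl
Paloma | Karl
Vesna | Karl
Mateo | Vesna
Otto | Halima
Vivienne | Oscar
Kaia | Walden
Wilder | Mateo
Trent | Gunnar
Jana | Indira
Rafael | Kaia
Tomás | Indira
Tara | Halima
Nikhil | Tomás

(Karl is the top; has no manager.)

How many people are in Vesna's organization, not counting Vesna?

Vesna directly manages Mateo. Under Mateo: Wilder (1). That's 2 in total.

2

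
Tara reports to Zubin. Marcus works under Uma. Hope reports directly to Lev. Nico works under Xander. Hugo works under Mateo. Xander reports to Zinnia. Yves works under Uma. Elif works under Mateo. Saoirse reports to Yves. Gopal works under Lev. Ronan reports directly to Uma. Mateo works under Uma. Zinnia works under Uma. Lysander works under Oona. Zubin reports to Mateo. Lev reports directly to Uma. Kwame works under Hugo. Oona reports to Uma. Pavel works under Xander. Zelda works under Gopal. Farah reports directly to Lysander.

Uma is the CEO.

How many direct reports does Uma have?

7

Uma directly manages Zinnia, Oona, Ronan, Marcus, Mateo, Lev, Yves. That is 7 direct reports.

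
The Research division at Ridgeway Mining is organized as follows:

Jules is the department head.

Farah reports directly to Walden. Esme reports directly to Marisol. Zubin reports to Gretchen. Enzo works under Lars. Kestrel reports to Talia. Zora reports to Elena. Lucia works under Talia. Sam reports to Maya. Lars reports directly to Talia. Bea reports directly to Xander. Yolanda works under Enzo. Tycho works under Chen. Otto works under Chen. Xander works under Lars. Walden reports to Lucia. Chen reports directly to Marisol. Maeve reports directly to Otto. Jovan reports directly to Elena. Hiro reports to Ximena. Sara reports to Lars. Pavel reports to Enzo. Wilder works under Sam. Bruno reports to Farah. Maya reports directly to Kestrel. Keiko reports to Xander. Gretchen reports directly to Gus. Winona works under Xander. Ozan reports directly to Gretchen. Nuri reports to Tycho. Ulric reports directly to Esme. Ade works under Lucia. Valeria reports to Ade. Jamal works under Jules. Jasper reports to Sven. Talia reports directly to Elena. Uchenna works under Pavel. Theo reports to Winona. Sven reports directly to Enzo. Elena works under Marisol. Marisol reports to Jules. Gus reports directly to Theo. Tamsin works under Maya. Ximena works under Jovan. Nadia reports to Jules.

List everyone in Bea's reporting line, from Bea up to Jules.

Bea -> Xander -> Lars -> Talia -> Elena -> Marisol -> Jules

Bea reports to Xander. Xander reports to Lars. Lars reports to Talia. Talia reports to Elena. Elena reports to Marisol. Marisol reports to Jules. Jules is at the top.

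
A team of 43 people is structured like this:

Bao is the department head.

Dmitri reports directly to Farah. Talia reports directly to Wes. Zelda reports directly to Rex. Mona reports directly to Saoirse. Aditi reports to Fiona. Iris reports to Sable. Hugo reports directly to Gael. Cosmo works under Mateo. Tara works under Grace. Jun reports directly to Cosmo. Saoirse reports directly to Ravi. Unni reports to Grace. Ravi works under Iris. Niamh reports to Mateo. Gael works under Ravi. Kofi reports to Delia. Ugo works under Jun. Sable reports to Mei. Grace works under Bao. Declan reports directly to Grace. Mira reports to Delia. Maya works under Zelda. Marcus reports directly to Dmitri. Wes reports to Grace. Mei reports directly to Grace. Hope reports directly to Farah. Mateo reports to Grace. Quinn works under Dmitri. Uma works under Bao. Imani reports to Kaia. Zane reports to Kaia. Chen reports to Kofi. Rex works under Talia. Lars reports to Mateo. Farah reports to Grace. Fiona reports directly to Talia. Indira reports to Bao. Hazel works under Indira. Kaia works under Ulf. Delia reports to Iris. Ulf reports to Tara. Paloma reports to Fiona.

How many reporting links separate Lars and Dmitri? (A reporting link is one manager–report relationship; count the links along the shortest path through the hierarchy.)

4

Lars is 2 levels below Grace, and Dmitri is 2 levels below Grace (their lowest common manager). The shortest path runs up from Lars to Grace and back down to Dmitri: 2 + 2 = 4 links.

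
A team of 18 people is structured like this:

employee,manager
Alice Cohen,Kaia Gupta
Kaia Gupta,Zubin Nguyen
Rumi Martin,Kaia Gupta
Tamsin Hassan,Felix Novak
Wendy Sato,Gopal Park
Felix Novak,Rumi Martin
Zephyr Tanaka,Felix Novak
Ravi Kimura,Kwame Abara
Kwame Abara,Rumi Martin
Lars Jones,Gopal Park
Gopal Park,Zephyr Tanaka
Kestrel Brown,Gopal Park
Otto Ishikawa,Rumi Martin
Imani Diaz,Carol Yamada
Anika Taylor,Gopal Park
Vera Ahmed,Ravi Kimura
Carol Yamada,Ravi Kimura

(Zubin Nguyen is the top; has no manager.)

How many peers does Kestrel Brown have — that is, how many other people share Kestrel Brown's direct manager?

Kestrel Brown reports to Gopal Park. Gopal Park's other direct reports are Wendy Sato, Lars Jones, Anika Taylor — 3 peers.

3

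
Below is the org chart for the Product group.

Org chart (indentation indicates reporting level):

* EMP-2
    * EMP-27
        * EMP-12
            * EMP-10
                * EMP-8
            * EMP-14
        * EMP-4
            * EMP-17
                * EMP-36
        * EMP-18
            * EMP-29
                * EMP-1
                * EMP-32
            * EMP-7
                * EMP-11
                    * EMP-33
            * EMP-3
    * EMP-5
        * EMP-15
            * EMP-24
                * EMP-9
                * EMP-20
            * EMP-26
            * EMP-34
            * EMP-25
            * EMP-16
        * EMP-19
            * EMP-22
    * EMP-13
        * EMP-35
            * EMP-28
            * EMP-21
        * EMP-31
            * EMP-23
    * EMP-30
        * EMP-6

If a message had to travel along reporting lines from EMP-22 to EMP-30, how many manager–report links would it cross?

4

EMP-22 is 3 levels below EMP-2, and EMP-30 is 1 level below EMP-2 (their lowest common manager). The shortest path runs up from EMP-22 to EMP-2 and back down to EMP-30: 3 + 1 = 4 links.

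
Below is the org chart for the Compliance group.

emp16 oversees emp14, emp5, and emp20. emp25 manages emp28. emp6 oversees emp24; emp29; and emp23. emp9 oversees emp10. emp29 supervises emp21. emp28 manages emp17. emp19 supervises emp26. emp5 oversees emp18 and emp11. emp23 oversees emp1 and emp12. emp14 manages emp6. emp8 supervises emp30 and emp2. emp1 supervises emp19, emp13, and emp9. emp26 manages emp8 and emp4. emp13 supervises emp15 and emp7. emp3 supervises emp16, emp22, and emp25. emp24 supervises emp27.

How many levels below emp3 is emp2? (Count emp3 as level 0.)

Chain from emp2 up to emp3: emp2 → emp8 → emp26 → emp19 → emp1 → emp23 → emp6 → emp14 → emp16 → emp3. That is 9 steps up, so emp2 is 9 levels below emp3.

9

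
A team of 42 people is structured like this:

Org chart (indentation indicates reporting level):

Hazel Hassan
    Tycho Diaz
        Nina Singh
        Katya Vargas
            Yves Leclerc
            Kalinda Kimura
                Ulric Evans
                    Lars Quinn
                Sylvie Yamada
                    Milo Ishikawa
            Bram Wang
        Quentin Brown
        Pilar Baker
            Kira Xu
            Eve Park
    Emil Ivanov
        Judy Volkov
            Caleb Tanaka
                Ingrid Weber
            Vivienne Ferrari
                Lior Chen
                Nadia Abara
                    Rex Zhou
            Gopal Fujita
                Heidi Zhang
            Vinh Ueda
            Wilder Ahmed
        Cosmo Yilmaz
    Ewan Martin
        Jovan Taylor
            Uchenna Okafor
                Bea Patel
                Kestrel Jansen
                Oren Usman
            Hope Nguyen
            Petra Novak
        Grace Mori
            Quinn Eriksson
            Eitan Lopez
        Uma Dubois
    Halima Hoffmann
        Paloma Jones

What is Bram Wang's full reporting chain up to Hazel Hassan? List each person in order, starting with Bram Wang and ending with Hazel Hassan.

Bram Wang -> Katya Vargas -> Tycho Diaz -> Hazel Hassan

Bram Wang reports to Katya Vargas. Katya Vargas reports to Tycho Diaz. Tycho Diaz reports to Hazel Hassan. Hazel Hassan is at the top.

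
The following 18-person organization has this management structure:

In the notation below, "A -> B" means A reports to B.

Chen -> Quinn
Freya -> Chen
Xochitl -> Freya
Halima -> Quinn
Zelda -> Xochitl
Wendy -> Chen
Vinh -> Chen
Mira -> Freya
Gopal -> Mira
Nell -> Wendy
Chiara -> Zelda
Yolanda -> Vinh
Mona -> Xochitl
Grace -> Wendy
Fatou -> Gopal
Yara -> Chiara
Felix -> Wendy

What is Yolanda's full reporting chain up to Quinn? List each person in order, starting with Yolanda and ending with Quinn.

Yolanda -> Vinh -> Chen -> Quinn

Yolanda reports to Vinh. Vinh reports to Chen. Chen reports to Quinn. Quinn is at the top.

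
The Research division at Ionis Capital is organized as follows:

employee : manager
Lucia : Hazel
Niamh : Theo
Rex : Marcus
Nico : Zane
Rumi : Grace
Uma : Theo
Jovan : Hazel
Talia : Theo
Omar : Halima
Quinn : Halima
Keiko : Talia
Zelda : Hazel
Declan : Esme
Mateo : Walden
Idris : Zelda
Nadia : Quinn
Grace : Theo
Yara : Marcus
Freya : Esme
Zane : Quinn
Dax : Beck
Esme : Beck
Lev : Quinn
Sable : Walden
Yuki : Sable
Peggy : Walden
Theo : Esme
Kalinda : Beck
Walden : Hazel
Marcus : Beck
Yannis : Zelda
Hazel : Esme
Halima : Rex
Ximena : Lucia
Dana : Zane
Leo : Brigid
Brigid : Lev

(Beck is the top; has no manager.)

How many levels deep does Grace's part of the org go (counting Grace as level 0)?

The longest chain under Grace runs Grace → Rumi, which is 1 level below Grace.

1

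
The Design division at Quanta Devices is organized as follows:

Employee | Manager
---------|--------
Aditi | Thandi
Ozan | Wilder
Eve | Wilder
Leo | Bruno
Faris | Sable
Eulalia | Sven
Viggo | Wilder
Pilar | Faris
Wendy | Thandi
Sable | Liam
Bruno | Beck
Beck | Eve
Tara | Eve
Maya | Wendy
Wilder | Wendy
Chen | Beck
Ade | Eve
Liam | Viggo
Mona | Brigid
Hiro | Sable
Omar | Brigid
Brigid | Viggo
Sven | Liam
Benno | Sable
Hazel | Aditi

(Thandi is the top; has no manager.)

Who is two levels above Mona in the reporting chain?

Mona reports to Brigid, and Brigid reports to Viggo. So Mona's skip-level manager is Viggo.

Viggo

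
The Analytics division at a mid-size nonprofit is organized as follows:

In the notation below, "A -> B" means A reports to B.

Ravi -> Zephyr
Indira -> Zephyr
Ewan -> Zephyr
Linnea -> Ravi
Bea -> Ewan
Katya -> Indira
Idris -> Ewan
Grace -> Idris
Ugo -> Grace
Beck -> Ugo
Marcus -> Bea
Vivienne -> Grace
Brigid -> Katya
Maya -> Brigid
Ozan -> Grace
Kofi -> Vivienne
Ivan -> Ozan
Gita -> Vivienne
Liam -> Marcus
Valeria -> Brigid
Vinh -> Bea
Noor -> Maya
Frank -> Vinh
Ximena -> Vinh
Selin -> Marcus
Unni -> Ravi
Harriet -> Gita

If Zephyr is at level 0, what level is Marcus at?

3

Chain from Marcus up to Zephyr: Marcus → Bea → Ewan → Zephyr. That is 3 steps up, so Marcus is 3 levels below Zephyr.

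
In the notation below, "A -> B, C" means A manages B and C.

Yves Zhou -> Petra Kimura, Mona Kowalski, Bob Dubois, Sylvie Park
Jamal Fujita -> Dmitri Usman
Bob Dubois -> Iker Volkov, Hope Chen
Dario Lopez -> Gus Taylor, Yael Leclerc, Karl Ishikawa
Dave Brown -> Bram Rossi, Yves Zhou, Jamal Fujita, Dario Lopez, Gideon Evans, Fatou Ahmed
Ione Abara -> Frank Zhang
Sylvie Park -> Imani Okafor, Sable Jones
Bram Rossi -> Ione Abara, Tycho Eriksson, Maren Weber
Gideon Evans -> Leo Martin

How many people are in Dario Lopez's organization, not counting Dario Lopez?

Dario Lopez directly manages Gus Taylor, Yael Leclerc, Karl Ishikawa. Gus Taylor has no reports. Yael Leclerc has no reports. Karl Ishikawa has no reports. So Dario Lopez's organization is 3 direct reports plus everyone under them: 1 + 1 + 1 = 3.

3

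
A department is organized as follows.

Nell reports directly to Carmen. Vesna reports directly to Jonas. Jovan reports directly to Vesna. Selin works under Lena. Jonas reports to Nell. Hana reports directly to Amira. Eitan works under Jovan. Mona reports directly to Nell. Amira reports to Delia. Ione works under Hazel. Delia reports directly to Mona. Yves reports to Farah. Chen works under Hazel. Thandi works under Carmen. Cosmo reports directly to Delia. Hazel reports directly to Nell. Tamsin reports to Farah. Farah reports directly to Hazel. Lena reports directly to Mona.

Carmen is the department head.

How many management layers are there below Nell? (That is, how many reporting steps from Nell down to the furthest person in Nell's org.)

The longest chain under Nell runs Nell → Jonas → Vesna → Jovan → Eitan, which is 4 levels below Nell.

4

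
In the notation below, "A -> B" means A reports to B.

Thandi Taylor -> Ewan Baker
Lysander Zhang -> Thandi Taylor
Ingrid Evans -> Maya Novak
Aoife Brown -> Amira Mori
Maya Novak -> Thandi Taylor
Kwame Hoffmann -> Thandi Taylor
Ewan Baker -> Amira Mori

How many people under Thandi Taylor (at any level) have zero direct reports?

3

The people in Thandi Taylor's organization with no one reporting to them are Kwame Hoffmann, Ingrid Evans, Lysander Zhang. That is 3.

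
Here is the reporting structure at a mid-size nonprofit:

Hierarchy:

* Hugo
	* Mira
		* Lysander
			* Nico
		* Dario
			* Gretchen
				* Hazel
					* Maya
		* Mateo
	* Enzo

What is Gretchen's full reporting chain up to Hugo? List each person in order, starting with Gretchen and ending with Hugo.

Gretchen reports to Dario. Dario reports to Mira. Mira reports to Hugo. Hugo is at the top.

Gretchen -> Dario -> Mira -> Hugo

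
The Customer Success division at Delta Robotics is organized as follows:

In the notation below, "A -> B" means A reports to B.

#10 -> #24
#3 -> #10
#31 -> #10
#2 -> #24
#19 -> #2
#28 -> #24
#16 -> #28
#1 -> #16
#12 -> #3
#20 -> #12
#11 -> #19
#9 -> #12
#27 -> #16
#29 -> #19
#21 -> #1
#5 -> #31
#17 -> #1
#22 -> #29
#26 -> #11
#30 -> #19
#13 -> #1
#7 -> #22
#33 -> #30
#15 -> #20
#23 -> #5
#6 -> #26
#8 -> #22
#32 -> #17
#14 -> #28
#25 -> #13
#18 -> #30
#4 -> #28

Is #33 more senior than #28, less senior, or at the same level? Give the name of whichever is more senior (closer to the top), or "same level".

#28

#33 is 4 levels below #24; #28 is 1. #28 is higher.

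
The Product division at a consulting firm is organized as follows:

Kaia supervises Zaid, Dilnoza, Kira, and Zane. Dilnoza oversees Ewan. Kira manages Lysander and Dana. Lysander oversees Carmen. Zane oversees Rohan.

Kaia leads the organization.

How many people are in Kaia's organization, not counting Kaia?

9

Kaia directly manages Zaid, Dilnoza, Kira, Zane. Zaid has no reports. Under Dilnoza: Ewan (1). Under Kira: Dana, Lysander, Carmen (3). Under Zane: Rohan (1). So Kaia's organization is 4 direct reports plus everyone under them: 1 + 2 + 4 + 2 = 9.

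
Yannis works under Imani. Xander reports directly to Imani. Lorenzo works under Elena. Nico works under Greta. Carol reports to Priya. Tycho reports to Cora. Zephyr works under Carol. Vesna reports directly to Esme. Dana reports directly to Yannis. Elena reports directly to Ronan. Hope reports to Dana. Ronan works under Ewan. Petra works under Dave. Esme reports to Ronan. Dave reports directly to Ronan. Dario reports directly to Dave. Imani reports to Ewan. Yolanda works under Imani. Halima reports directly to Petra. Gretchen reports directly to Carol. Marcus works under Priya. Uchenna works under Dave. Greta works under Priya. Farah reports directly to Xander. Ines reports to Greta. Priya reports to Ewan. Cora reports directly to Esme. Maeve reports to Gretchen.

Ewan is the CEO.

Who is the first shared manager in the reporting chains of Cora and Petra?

Cora's chain of managers is Esme, Ronan, Ewan. Petra's chain of managers is Dave, Ronan, Ewan. The first manager that appears in both chains is Ronan.

Ronan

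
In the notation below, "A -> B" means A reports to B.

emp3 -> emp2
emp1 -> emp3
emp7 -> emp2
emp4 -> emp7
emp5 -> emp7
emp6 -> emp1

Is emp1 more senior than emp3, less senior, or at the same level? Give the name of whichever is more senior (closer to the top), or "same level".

emp3

emp1 is 2 levels below emp2; emp3 is 1. emp3 is higher.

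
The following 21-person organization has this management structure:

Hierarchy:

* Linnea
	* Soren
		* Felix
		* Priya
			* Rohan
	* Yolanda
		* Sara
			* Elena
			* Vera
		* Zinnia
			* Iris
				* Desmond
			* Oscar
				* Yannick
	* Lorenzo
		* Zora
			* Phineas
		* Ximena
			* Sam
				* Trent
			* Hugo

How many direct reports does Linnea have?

Linnea directly manages Soren, Yolanda, Lorenzo. That is 3 direct reports.

3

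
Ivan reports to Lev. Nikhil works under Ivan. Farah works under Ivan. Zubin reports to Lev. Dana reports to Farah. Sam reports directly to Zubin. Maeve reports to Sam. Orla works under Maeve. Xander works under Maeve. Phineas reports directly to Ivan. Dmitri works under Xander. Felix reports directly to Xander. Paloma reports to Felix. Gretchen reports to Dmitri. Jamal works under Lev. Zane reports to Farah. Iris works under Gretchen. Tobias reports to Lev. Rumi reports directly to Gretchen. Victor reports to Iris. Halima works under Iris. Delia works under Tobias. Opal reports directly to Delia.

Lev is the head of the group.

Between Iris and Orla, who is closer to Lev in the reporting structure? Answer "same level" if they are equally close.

Iris is 7 levels below Lev; Orla is 4. Orla is higher.

Orla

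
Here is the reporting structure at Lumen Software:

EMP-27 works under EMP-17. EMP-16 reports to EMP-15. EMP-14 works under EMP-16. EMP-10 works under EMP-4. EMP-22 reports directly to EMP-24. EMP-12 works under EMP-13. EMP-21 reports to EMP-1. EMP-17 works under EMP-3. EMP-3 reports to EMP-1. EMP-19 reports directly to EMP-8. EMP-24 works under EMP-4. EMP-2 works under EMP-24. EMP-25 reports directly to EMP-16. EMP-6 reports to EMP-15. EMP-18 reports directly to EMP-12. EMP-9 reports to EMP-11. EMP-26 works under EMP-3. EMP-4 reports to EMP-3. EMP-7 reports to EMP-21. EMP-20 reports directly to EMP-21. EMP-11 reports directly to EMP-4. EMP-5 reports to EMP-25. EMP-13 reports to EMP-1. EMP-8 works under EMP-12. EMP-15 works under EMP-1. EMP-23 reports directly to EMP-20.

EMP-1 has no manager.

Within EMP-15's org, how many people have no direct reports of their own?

3

The people in EMP-15's organization with no one reporting to them are EMP-6, EMP-5, EMP-14. That is 3.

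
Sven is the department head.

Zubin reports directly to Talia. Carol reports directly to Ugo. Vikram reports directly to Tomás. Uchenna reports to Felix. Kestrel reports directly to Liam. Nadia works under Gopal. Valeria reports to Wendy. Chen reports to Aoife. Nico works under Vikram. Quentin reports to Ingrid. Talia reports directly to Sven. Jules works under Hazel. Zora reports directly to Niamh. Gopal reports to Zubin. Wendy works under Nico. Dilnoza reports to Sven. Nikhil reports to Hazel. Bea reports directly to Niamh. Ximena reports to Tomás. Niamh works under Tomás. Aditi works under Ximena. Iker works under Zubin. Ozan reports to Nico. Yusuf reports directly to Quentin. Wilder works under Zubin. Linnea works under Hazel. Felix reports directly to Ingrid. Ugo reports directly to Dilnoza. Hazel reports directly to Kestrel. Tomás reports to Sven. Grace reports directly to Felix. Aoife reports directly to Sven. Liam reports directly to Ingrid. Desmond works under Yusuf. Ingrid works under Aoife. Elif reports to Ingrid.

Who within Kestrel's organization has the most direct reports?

Direct-report counts within Kestrel's organization: Kestrel has 1; Hazel has 3. The largest is 3, held by Hazel.

Hazel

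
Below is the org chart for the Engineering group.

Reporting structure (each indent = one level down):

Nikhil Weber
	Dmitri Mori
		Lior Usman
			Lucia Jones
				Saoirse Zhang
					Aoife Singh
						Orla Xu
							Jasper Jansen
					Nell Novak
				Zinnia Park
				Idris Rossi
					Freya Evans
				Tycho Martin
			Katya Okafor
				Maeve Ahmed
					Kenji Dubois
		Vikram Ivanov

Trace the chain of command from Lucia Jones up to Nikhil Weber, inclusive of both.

Lucia Jones -> Lior Usman -> Dmitri Mori -> Nikhil Weber

Lucia Jones reports to Lior Usman. Lior Usman reports to Dmitri Mori. Dmitri Mori reports to Nikhil Weber. Nikhil Weber is at the top.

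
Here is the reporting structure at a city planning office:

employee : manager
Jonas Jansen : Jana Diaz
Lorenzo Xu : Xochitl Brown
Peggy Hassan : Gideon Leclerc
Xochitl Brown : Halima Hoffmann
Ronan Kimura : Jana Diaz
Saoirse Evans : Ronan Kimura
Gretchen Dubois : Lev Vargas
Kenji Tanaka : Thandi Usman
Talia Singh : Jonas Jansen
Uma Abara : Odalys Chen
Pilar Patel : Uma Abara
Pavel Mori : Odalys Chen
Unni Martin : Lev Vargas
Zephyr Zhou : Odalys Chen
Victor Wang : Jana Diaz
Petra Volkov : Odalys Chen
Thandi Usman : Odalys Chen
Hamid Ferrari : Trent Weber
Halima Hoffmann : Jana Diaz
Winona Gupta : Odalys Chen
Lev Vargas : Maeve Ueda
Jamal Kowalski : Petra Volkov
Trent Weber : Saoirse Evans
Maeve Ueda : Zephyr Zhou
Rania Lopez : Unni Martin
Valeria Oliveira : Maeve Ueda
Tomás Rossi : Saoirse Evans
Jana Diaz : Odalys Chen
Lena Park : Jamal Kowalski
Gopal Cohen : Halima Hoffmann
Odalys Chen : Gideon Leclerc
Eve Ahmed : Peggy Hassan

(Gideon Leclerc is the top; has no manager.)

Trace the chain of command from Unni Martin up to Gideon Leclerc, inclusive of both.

Unni Martin -> Lev Vargas -> Maeve Ueda -> Zephyr Zhou -> Odalys Chen -> Gideon Leclerc

Unni Martin reports to Lev Vargas. Lev Vargas reports to Maeve Ueda. Maeve Ueda reports to Zephyr Zhou. Zephyr Zhou reports to Odalys Chen. Odalys Chen reports to Gideon Leclerc. Gideon Leclerc is at the top.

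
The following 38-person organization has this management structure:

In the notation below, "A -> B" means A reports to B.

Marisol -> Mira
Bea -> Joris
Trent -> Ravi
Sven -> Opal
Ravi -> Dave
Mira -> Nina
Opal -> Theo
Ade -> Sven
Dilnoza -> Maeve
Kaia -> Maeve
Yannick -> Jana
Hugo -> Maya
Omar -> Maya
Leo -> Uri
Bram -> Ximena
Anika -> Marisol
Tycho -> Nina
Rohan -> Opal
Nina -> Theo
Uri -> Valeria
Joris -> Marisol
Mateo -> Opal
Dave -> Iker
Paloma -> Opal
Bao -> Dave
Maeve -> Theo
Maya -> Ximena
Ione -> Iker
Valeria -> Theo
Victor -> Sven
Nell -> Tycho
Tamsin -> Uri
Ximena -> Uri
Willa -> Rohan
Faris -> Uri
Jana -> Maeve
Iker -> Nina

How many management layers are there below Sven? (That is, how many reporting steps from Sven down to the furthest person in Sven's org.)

The longest chain under Sven runs Sven → Victor, which is 1 level below Sven.

1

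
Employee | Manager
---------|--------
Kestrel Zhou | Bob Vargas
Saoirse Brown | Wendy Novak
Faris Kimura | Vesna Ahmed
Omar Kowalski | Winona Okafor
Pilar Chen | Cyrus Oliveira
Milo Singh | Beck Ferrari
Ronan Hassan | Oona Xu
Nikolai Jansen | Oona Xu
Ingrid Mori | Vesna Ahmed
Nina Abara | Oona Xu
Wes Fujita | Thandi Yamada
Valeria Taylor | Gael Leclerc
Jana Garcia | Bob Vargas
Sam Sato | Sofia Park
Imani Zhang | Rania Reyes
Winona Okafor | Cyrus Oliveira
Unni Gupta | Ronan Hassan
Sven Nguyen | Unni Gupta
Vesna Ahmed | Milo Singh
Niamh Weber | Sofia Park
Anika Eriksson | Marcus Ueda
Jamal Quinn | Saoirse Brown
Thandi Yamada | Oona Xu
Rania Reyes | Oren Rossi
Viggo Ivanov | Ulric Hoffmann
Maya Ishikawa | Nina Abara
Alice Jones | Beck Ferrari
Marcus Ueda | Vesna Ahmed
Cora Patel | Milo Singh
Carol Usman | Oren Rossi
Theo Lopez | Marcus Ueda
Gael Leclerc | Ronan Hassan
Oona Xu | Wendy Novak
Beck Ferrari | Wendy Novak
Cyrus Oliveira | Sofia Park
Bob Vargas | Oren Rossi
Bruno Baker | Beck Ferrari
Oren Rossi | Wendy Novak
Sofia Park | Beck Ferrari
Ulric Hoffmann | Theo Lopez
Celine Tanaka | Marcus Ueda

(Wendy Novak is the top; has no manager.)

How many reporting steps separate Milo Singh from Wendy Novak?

2

Chain from Milo Singh up to Wendy Novak: Milo Singh → Beck Ferrari → Wendy Novak. That is 2 steps up, so Milo Singh is 2 levels below Wendy Novak.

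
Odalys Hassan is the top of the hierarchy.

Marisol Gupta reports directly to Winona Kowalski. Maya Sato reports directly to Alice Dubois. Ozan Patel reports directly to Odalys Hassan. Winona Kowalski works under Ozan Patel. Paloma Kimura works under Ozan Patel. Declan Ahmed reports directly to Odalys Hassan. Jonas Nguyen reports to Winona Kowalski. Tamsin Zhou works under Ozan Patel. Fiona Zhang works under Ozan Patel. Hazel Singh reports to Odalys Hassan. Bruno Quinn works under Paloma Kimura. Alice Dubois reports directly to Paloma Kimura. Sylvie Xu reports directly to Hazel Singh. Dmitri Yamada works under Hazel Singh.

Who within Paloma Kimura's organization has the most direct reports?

Paloma Kimura

Direct-report counts within Paloma Kimura's organization: Paloma Kimura has 2; Alice Dubois has 1. The largest is 2, held by Paloma Kimura.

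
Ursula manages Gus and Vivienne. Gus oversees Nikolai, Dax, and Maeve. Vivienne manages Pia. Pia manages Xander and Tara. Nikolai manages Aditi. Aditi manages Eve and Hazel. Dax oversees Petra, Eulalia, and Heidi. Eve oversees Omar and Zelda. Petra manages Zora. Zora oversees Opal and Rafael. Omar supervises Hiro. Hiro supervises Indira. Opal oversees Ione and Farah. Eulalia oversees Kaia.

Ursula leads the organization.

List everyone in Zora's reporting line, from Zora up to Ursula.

Zora reports to Petra. Petra reports to Dax. Dax reports to Gus. Gus reports to Ursula. Ursula is at the top.

Zora -> Petra -> Dax -> Gus -> Ursula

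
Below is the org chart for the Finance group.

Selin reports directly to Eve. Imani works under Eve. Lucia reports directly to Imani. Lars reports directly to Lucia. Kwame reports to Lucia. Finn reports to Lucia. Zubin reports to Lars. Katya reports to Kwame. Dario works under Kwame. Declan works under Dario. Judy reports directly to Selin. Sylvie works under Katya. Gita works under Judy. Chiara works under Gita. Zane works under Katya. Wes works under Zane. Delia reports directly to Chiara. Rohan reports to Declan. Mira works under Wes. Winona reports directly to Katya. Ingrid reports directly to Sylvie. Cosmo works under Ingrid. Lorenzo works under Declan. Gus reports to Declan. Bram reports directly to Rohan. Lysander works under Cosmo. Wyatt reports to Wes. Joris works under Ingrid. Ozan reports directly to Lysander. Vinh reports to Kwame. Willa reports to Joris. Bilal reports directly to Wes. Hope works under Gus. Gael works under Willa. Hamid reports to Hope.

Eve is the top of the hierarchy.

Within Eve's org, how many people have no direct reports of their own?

The people in Eve's organization with no one reporting to them are Finn, Vinh, Hamid, Lorenzo, Bram, Winona, Bilal, Wyatt, Mira, Gael, Ozan, Zubin, Delia. That is 13.

13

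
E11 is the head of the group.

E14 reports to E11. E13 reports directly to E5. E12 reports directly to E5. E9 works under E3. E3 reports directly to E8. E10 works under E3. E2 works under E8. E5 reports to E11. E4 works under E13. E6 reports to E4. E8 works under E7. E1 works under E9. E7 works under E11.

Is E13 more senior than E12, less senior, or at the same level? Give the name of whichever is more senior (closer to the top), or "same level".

same level

Both E13 and E12 are 2 levels below E11.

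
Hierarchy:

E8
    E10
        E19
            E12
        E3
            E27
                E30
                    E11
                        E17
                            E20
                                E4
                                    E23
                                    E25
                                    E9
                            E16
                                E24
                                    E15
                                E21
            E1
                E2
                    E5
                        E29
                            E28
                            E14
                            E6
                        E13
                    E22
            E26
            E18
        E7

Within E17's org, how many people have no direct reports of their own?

5

The people in E17's organization with no one reporting to them are E21, E15, E9, E25, E23. That is 5.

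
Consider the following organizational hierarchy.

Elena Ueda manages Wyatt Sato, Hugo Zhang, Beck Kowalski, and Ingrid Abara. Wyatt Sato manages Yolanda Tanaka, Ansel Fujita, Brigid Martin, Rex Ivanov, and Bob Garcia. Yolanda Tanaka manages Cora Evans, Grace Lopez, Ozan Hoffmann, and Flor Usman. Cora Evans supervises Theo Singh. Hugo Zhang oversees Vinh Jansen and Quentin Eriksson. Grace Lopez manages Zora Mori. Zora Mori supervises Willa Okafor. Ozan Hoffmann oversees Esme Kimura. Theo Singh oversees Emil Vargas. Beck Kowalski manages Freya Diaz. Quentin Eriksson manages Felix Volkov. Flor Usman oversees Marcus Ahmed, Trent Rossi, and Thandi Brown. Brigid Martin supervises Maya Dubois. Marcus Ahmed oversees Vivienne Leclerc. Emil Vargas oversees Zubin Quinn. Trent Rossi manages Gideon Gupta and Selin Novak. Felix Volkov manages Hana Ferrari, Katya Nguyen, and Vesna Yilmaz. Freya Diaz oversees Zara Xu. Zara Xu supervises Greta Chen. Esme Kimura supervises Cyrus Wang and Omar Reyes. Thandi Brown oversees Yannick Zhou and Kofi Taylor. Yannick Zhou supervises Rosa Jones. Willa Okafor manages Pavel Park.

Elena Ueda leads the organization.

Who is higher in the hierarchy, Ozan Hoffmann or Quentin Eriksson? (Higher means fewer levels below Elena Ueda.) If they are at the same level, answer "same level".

Ozan Hoffmann is 3 levels below Elena Ueda; Quentin Eriksson is 2. Quentin Eriksson is higher.

Quentin Eriksson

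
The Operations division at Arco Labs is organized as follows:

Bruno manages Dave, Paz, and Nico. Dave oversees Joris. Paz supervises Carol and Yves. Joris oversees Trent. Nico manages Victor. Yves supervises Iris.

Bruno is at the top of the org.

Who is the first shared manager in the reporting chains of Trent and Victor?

Bruno

Trent's chain of managers is Joris, Dave, Bruno. Victor's chain of managers is Nico, Bruno. The first manager that appears in both chains is Bruno.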